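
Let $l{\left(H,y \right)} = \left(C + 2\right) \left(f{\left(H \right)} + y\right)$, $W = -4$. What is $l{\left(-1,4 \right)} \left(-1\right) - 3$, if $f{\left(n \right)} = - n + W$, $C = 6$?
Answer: $-11$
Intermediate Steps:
$f{\left(n \right)} = -4 - n$ ($f{\left(n \right)} = - n - 4 = -4 - n$)
$l{\left(H,y \right)} = -32 - 8 H + 8 y$ ($l{\left(H,y \right)} = \left(6 + 2\right) \left(\left(-4 - H\right) + y\right) = 8 \left(-4 + y - H\right) = -32 - 8 H + 8 y$)
$l{\left(-1,4 \right)} \left(-1\right) - 3 = \left(-32 - -8 + 8 \cdot 4\right) \left(-1\right) - 3 = \left(-32 + 8 + 32\right) \left(-1\right) - 3 = 8 \left(-1\right) - 3 = -8 - 3 = -11$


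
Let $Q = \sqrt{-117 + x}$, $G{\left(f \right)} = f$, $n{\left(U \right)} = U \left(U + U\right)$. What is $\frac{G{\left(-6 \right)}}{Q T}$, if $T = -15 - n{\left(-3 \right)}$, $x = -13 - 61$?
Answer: $- \frac{2 i \sqrt{191}}{2101} \approx - 0.013156 i$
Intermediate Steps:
$n{\left(U \right)} = 2 U^{2}$ ($n{\left(U \right)} = U 2 U = 2 U^{2}$)
$x = -74$
$Q = i \sqrt{191}$ ($Q = \sqrt{-117 - 74} = \sqrt{-191} = i \sqrt{191} \approx 13.82 i$)
$T = -33$ ($T = -15 - 2 \left(-3\right)^{2} = -15 - 2 \cdot 9 = -15 - 18 = -33$)
$\frac{G{\left(-6 \right)}}{Q T} = - \frac{6}{i \sqrt{191} \left(-33\right)} = - \frac{6}{\left(-33\right) i \sqrt{191}} = - 6 \frac{i \sqrt{191}}{6303} = - \frac{2 i \sqrt{191}}{2101}$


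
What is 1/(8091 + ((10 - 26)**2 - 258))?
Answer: 1/8089 ≈ 0.00012362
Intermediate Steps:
1/(8091 + ((10 - 26)**2 - 258)) = 1/(8091 + ((-16)**2 - 1*258)) = 1/(8091 + (256 - 258)) = 1/(8091 - 2) = 1/8089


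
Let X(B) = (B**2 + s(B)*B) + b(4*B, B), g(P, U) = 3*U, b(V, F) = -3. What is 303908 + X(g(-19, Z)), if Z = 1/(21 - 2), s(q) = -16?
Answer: 109708802/361 ≈ 3.0390e+5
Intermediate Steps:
Z = 1/19 ≈ 0.052632
X(B) = -3 + B**2 - 16*B (X(B) = (B**2 - 16*B) - 3 = -3 + B**2 - 16*B)
303908 + X(g(-19, Z)) = 303908 + (-3 + (3*(1/19))**2 - 48/19) = 303908 + (-3 + (3/19)**2 - 16*3/19) = 303908 + (-3 + 9/361 - 48/19) = 303908 - 1986/361 = 109708802/361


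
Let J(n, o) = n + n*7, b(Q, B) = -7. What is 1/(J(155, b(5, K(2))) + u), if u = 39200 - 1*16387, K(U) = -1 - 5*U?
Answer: 1/24053 ≈ 4.1575e-5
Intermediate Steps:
J(n, o) = 8*n (J(n, o) = n + 7*n = 8*n)
u = 22813 (u = 39200 - 16387 = 22813)
1/(J(155, b(5, K(2))) + u) = 1/(8*155 + 22813) = 1/(1240 + 22813) = 1/24053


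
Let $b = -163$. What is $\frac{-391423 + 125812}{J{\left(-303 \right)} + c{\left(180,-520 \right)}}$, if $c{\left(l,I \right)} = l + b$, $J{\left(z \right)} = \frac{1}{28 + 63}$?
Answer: $- \frac{187369}{12} \approx -15614.0$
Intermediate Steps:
$J{\left(z \right)} = \frac{1}{91}$
$c{\left(l,I \right)} = -163 + l$ ($c{\left(l,I \right)} = l - 163 = -163 + l$)
$\frac{-391423 + 125812}{J{\left(-303 \right)} + c{\left(180,-520 \right)}} = \frac{-391423 + 125812}{\frac{1}{91} + \left(-163 + 180\right)} = - \frac{265611}{\frac{1}{91} + 17} = - \frac{265611}{\frac{1548}{91}} = \left(-265611\right) \frac{91}{1548} = - \frac{187369}{12}$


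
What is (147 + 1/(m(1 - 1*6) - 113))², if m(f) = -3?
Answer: 290736601/13456 ≈ 21606.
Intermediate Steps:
(147 + 1/(m(1 - 1*6) - 113))² = (147 + 1/(-3 - 113))² = (147 + 1/(-116))² = (147 - 1/116)² = (17051/116)² = 290736601/13456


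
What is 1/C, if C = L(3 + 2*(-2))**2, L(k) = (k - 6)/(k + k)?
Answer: 4/49 ≈ 0.081633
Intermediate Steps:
L(k) = (-6 + k)/(2*k) (L(k) = (-6 + k)/((2*k)) = (-6 + k)*(1/(2*k)) = (-6 + k)/(2*k))
C = 49/4 (C = ((-6 + (3 + 2*(-2)))/(2*(3 + 2*(-2))))**2 = ((-6 + (3 - 4))/(2*(3 - 4)))**2 = ((1/2)*(-6 - 1)/(-1))**2 = ((1/2)*(-1)*(-7))**2 = (7/2)**2 = 49/4 ≈ 12.250)
1/C = 1/(49/4) = 4/49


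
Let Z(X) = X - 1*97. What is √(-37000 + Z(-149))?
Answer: I*√37246 ≈ 192.99*I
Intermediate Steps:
Z(X) = -97 + X (Z(X) = X - 97 = -97 + X)
√(-37000 + Z(-149)) = √(-37000 + (-97 - 149)) = √(-37000 - 246) = √(-37246) = I*√37246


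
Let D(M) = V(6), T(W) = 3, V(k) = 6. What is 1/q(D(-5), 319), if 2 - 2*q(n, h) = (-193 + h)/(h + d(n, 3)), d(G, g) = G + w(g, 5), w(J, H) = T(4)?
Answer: 328/265 ≈ 1.2377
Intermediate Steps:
w(J, H) = 3
d(G, g) = 3 + G (d(G, g) = G + 3 = 3 + G)
D(M) = 6
q(n, h) = 1 - (-193 + h)/(2*(3 + h + n)) (q(n, h) = 1 - (-193 + h)/(2*(h + (3 + n))) = 1 - (-193 + h)/(2*(3 + h + n)))
1/q(D(-5), 319) = 1/((199/2 + 6 + (1/2)*319)/(3 + 319 + 6)) = 1/((199/2 + 6 + 319/2)/328) = 1/((1/328)*265) = 1/(265/328) = 328/265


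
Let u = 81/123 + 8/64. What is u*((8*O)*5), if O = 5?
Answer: 6425/41 ≈ 156.71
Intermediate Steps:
u = 257/328 (u = 81*(1/123) + 8*(1/64) = 27/41 + ⅛ = 257/328 ≈ 0.78354)
u*((8*O)*5) = 257*((8*5)*5)/328 = 257*(40*5)/328 = (257/328)*200 = 6425/41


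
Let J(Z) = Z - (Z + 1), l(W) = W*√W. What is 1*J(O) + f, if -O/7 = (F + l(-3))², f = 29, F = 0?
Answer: 28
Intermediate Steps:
l(W) = W^(3/2)
O = 189 (O = -7*(0 + (-3)^(3/2))² = -7*(0 - 3*I*√3)² = -7*(-3*I*√3)² = -7*(-27) = 189)
J(Z) = -1 (J(Z) = Z - (1 + Z) = Z + (-1 - Z) = -1)
1*J(O) + f = 1*(-1) + 29 = -1 + 29 = 28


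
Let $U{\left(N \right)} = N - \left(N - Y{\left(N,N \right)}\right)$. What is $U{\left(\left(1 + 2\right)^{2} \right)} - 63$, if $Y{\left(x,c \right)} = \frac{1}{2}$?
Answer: $- \frac{125}{2} \approx -62.5$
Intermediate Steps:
$Y{\left(x,c \right)} = \frac{1}{2}$
$U{\left(N \right)} = \frac{1}{2}$ ($U{\left(N \right)} = N - \left(- \frac{1}{2} + N\right) = \frac{1}{2}$)
$U{\left(\left(1 + 2\right)^{2} \right)} - 63 = \frac{1}{2} - 63 = - \frac{125}{2}$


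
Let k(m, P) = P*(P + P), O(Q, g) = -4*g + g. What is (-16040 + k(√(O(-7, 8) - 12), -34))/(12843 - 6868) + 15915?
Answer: 95078397/5975 ≈ 15913.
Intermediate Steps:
O(Q, g) = -3*g
k(m, P) = 2*P² (k(m, P) = P*(2*P) = 2*P²)
(-16040 + k(√(O(-7, 8) - 12), -34))/(12843 - 6868) + 15915 = (-16040 + 2*(-34)²)/(12843 - 6868) + 15915 = (-16040 + 2*1156)/5975 + 15915 = (-16040 + 2312)*(1/5975) + 15915 = -13728*1/5975 + 15915 = -13728/5975 + 15915 = 95078397/5975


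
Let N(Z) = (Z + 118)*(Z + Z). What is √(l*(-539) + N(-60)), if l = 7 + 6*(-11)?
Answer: √24841 ≈ 157.61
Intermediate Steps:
l = -59 (l = 7 - 66 = -59)
N(Z) = 2*Z*(118 + Z) (N(Z) = (118 + Z)*(2*Z) = 2*Z*(118 + Z))
√(l*(-539) + N(-60)) = √(-59*(-539) + 2*(-60)*(118 - 60)) = √(31801 + 2*(-60)*58) = √(31801 - 6960) = √24841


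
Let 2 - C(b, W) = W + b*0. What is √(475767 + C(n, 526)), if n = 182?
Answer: √475243 ≈ 689.38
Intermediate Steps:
C(b, W) = 2 - W (C(b, W) = 2 - (W + b*0) = 2 - (W + 0) = 2 - W)
√(475767 + C(n, 526)) = √(475767 + (2 - 1*526)) = √(475767 + (2 - 526)) = √(475767 - 524) = √475243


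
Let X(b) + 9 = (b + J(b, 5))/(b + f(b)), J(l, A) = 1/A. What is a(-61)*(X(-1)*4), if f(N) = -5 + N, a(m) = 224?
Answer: -39808/5 ≈ -7961.6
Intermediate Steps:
X(b) = -9 + (⅕ + b)/(-5 + 2*b) (X(b) = -9 + (b + 1/5)/(b + (-5 + b)) = -9 + (b + ⅕)/(-5 + 2*b) = -9 + (⅕ + b)/(-5 + 2*b))
a(-61)*(X(-1)*4) = 224*(((226 - 85*(-1))/(5*(-5 + 2*(-1))))*4) = 224*(((226 + 85)/(5*(-5 - 2)))*4) = 224*(((⅕)*311/(-7))*4) = 224*(((⅕)*(-⅐)*311)*4) = 224*(-311/35*4) = 224*(-1244/35) = -39808/5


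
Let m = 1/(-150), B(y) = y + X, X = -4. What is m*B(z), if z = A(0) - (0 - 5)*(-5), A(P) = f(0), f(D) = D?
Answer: 29/150 ≈ 0.19333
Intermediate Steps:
A(P) = 0
z = -25 (z = 0 - (0 - 5)*(-5) = 0 - (-5)*(-5) = 0 - 1*25 = 0 - 25 = -25)
B(y) = -4 + y (B(y) = y - 4 = -4 + y)
m = -1/150 ≈ -0.0066667
m*B(z) = -(-4 - 25)/150 = -1/150*(-29) = 29/150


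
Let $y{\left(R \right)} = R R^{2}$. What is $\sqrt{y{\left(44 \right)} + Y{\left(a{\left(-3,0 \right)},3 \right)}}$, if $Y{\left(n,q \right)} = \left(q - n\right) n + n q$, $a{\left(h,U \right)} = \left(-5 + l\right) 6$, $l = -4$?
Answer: $2 \sqrt{20486} \approx 286.26$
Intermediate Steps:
$y{\left(R \right)} = R^{3}$
$a{\left(h,U \right)} = -54$ ($a{\left(h,U \right)} = \left(-5 - 4\right) 6 = \left(-9\right) 6 = -54$)
$Y{\left(n,q \right)} = n q + n \left(q - n\right)$ ($Y{\left(n,q \right)} = n \left(q - n\right) + n q = n q + n \left(q - n\right)$)
$\sqrt{y{\left(44 \right)} + Y{\left(a{\left(-3,0 \right)},3 \right)}} = \sqrt{44^{3} - 54 \left(\left(-1\right) \left(-54\right) + 2 \cdot 3\right)} = \sqrt{85184 - 54 \left(54 + 6\right)} = \sqrt{85184 - 3240} = \sqrt{81944} = 2 \sqrt{20486}$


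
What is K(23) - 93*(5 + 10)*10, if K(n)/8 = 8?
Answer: -13886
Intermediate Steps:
K(n) = 64 (K(n) = 8*8 = 64)
K(23) - 93*(5 + 10)*10 = 64 - 93*(5 + 10)*10 = 64 - 1395*10 = 64 - 93*150 = 64 - 13950 = -13886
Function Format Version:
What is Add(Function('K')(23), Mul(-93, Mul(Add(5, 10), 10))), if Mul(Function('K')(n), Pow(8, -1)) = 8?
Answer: -13886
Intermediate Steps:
Function('K')(n) = 64 (Function('K')(n) = Mul(8, 8) = 64)
Add(Function('K')(23), Mul(-93, Mul(Add(5, 10), 10))) = Add(64, Mul(-93, Mul(Add(5, 10), 10))) = Add(64, Mul(-93, Mul(15, 10))) = Add(64, Mul(-93, 150)) = Add(64, -13950) = -13886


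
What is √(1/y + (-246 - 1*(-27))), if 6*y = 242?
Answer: 24*I*√46/11 ≈ 14.798*I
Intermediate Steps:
y = 121/3 (y = (⅙)*242 = 121/3 ≈ 40.333)
√(1/y + (-246 - 1*(-27))) = √(1/(121/3) + (-246 - 1*(-27))) = √(3/121 + (-246 + 27)) = √(3/121 - 219) = √(-26496/121) = 24*I*√46/11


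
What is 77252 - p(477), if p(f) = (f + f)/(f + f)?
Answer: 77251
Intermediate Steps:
p(f) = 1 (p(f) = (2*f)/((2*f)) = (2*f)*(1/(2*f)) = 1)
77252 - p(477) = 77252 - 1*1 = 77252 - 1 = 77251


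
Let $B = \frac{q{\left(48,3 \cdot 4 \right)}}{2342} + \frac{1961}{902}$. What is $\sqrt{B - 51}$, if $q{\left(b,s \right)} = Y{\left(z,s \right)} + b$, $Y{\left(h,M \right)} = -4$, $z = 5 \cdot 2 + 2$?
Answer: $\frac{i \sqrt{54451563976414}}{1056242} \approx 6.9862 i$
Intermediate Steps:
$z = 12$ ($z = 10 + 2 = 12$)
$q{\left(b,s \right)} = -4 + b$
$B = \frac{2316175}{1056242}$ ($B = \frac{-4 + 48}{2342} + \frac{1961}{902} = 44 \cdot \frac{1}{2342} + 1961 \cdot \frac{1}{902} = \frac{22}{1171} + \frac{1961}{902} = \frac{2316175}{1056242} \approx 2.1928$)
$\sqrt{B - 51} = \sqrt{\frac{2316175}{1056242} - 51} = \sqrt{- \frac{51552167}{1056242}} = \frac{i \sqrt{54451563976414}}{1056242}$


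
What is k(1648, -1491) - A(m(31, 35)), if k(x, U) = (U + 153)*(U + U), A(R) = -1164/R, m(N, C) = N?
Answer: 123688560/31 ≈ 3.9900e+6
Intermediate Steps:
k(x, U) = 2*U*(153 + U) (k(x, U) = (153 + U)*(2*U) = 2*U*(153 + U))
k(1648, -1491) - A(m(31, 35)) = 2*(-1491)*(153 - 1491) - (-1164)/31 = 2*(-1491)*(-1338) - (-1164)/31 = 3989916 - 1*(-1164/31) = 3989916 + 1164/31 = 123688560/31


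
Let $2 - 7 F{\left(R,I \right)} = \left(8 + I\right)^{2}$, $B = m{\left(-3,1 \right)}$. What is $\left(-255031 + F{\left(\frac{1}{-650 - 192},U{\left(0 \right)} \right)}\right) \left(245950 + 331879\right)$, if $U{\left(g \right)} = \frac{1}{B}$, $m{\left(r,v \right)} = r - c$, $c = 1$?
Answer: $- \frac{2357905609347}{16} \approx -1.4737 \cdot 10^{11}$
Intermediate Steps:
$m{\left(r,v \right)} = -1 + r$ ($m{\left(r,v \right)} = r - 1 = -1 + r$)
$B = -4$ ($B = -1 - 3 = -4$)
$U{\left(g \right)} = - \frac{1}{4}$ ($U{\left(g \right)} = \frac{1}{-4} = - \frac{1}{4}$)
$F{\left(R,I \right)} = \frac{2}{7} - \frac{\left(8 + I\right)^{2}}{7}$
$\left(-255031 + F{\left(\frac{1}{-650 - 192},U{\left(0 \right)} \right)}\right) \left(245950 + 331879\right) = \left(-255031 + \left(\frac{2}{7} - \frac{\left(8 - \frac{1}{4}\right)^{2}}{7}\right)\right) \left(245950 + 331879\right) = \left(-255031 + \left(\frac{2}{7} - \frac{\left(\frac{31}{4}\right)^{2}}{7}\right)\right) 577829 = \left(-255031 + \left(\frac{2}{7} - \frac{961}{112}\right)\right) 577829 = \left(-255031 - \frac{929}{112}\right) 577829 = \left(- \frac{28564401}{112}\right) 577829 = - \frac{2357905609347}{16}$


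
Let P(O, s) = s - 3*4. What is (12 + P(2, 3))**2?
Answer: 9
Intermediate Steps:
P(O, s) = -12 + s (P(O, s) = s - 12 = -12 + s)
(12 + P(2, 3))**2 = (12 + (-12 + 3))**2 = (12 - 9)**2 = 3**2 = 9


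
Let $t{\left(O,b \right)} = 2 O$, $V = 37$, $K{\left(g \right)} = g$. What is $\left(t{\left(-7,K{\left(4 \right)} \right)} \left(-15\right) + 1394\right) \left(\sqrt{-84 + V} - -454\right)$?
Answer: $728216 + 1604 i \sqrt{47} \approx 7.2822 \cdot 10^{5} + 10996.0 i$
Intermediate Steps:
$\left(t{\left(-7,K{\left(4 \right)} \right)} \left(-15\right) + 1394\right) \left(\sqrt{-84 + V} - -454\right) = \left(2 \left(-7\right) \left(-15\right) + 1394\right) \left(\sqrt{-84 + 37} - -454\right) = \left(\left(-14\right) \left(-15\right) + 1394\right) \left(\sqrt{-47} + 454\right) = \left(210 + 1394\right) \left(i \sqrt{47} + 454\right) = 1604 \left(454 + i \sqrt{47}\right) = 728216 + 1604 i \sqrt{47}$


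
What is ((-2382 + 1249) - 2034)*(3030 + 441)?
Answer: -10992657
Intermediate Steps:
((-2382 + 1249) - 2034)*(3030 + 441) = (-1133 - 2034)*3471 = -3167*3471 = -10992657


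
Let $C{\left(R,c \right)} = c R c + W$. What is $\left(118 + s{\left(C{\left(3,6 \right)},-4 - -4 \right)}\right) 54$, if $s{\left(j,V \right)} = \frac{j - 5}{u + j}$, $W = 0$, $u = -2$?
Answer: $\frac{340497}{53} \approx 6424.5$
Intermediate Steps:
$C{\left(R,c \right)} = R c^{2}$ ($C{\left(R,c \right)} = c R c + 0 = R c c + 0 = R c^{2} + 0 = R c^{2}$)
$s{\left(j,V \right)} = \frac{-5 + j}{-2 + j}$ ($s{\left(j,V \right)} = \frac{j - 5}{-2 + j} = \frac{-5 + j}{-2 + j}$)
$\left(118 + s{\left(C{\left(3,6 \right)},-4 - -4 \right)}\right) 54 = \left(118 + \frac{-5 + 3 \cdot 6^{2}}{-2 + 3 \cdot 6^{2}}\right) 54 = \left(118 + \frac{-5 + 3 \cdot 36}{-2 + 3 \cdot 36}\right) 54 = \left(118 + \frac{-5 + 108}{-2 + 108}\right) 54 = \left(118 + \frac{1}{106} \cdot 103\right) 54 = \left(118 + \frac{103}{106}\right) 54 = \frac{12611}{106} \cdot 54 = \frac{340497}{53}$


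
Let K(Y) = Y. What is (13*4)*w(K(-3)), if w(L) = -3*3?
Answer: -468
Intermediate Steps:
w(L) = -9
(13*4)*w(K(-3)) = (13*4)*(-9) = 52*(-9) = -468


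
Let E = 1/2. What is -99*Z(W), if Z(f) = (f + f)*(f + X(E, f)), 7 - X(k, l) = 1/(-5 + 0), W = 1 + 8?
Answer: -144342/5 ≈ -28868.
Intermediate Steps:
E = 1/2 ≈ 0.50000
W = 9
X(k, l) = 36/5 (X(k, l) = 7 - 1/(-5 + 0) = 7 - 1/(-5) = 7 - 1*(-1/5) = 7 + 1/5 = 36/5)
Z(f) = 2*f*(36/5 + f) (Z(f) = (f + f)*(f + 36/5) = (2*f)*(36/5 + f) = 2*f*(36/5 + f))
-99*Z(W) = -198*9*(36 + 5*9)/5 = -198*9*(36 + 45)/5 = -198*9*81/5 = -99*1458/5 = -144342/5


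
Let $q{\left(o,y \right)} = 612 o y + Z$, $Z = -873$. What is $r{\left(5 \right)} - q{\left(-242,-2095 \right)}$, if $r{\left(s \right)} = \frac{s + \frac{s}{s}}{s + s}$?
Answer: $- \frac{1551385032}{5} \approx -3.1028 \cdot 10^{8}$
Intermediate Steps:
$q{\left(o,y \right)} = -873 + 612 o y$ ($q{\left(o,y \right)} = 612 o y - 873 = -873 + 612 o y$)
$r{\left(s \right)} = \frac{1 + s}{2 s}$ ($r{\left(s \right)} = \frac{s + 1}{2 s} = \left(1 + s\right) \frac{1}{2 s} = \frac{1 + s}{2 s}$)
$r{\left(5 \right)} - q{\left(-242,-2095 \right)} = \frac{1 + 5}{2 \cdot 5} - \left(-873 + 612 \left(-242\right) \left(-2095\right)\right) = \frac{1}{2} \cdot \frac{1}{5} \cdot 6 - \left(-873 + 310277880\right) = \frac{3}{5} - 310277007 = - \frac{1551385032}{5}$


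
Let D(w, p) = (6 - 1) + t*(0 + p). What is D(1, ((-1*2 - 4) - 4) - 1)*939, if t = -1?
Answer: 15024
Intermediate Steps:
D(w, p) = 5 - p (D(w, p) = (6 - 1) - (0 + p) = 5 - p)
D(1, ((-1*2 - 4) - 4) - 1)*939 = (5 - (((-1*2 - 4) - 4) - 1))*939 = (5 - (((-2 - 4) - 4) - 1))*939 = (5 - ((-6 - 4) - 1))*939 = (5 - (-10 - 1))*939 = (5 - 1*(-11))*939 = (5 + 11)*939 = 16*939 = 15024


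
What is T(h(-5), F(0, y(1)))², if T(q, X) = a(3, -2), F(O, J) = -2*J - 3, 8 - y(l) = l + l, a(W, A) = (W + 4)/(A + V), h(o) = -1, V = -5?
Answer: 1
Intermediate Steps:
a(W, A) = (4 + W)/(-5 + A) (a(W, A) = (W + 4)/(A - 5) = (4 + W)/(-5 + A))
y(l) = 8 - 2*l (y(l) = 8 - (l + l) = 8 - 2*l)
F(O, J) = -3 - 2*J
T(q, X) = -1 (T(q, X) = (4 + 3)/(-5 - 2) = 7/(-7) = -⅐*7 = -1)
T(h(-5), F(0, y(1)))² = (-1)² = 1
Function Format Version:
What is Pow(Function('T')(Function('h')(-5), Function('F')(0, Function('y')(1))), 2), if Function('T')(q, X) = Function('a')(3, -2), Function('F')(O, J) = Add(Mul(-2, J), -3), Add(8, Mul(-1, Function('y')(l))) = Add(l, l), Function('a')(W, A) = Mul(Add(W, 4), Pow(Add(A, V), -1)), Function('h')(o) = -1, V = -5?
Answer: 1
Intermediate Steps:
Function('a')(W, A) = Mul(Pow(Add(-5, A), -1), Add(4, W)) (Function('a')(W, A) = Mul(Add(W, 4), Pow(Add(A, -5), -1)) = Mul(Add(4, W), Pow(Add(-5, A), -1)) = Mul(Pow(Add(-5, A), -1), Add(4, W)))
Function('y')(l) = Add(8, Mul(-2, l)) (Function('y')(l) = Add(8, Mul(-1, Add(l, l))) = Add(8, Mul(-1, Mul(2, l))) = Add(8, Mul(-2, l)))
Function('F')(O, J) = Add(-3, Mul(-2, J))
Function('T')(q, X) = -1 (Function('T')(q, X) = Mul(Pow(Add(-5, -2), -1), Add(4, 3)) = Mul(Pow(-7, -1), 7) = Mul(Rational(-1, 7), 7) = -1)
Pow(Function('T')(Function('h')(-5), Function('F')(0, Function('y')(1))), 2) = Pow(-1, 2) = 1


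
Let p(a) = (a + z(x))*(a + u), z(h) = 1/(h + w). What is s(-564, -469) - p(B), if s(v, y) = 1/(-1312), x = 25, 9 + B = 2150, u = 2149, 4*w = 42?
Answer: -855602130311/93152 ≈ -9.1850e+6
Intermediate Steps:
w = 21/2 (w = (¼)*42 = 21/2 ≈ 10.500)
B = 2141 (B = -9 + 2150 = 2141)
z(h) = 1/(21/2 + h) (z(h) = 1/(h + 21/2) = 1/(21/2 + h))
s(v, y) = -1/1312
p(a) = (2149 + a)*(2/71 + a) (p(a) = (a + 2/(21 + 2*25))*(a + 2149) = (a + 2/(21 + 50))*(2149 + a) = (a + 2/71)*(2149 + a) = (2/71 + a)*(2149 + a) = (2149 + a)*(2/71 + a))
s(-564, -469) - p(B) = -1/1312 - (4298/71 + 2141² + (152581/71)*2141) = -1/1312 - (4298/71 + 4583881 + 326675921/71) = -1/1312 - 1*652135770/71 = -1/1312 - 652135770/71 = -855602130311/93152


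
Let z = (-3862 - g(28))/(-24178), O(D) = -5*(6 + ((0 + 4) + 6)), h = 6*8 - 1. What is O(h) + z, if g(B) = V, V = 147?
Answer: -1930231/24178 ≈ -79.834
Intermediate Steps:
h = 47 (h = 48 - 1 = 47)
g(B) = 147
O(D) = -80 (O(D) = -5*(6 + (4 + 6)) = -5*(6 + 10) = -5*16 = -80)
z = 4009/24178 (z = (-3862 - 1*147)/(-24178) = (-3862 - 147)*(-1/24178) = -4009*(-1/24178) = 4009/24178 ≈ 0.16581)
O(h) + z = -80 + 4009/24178 = -1930231/24178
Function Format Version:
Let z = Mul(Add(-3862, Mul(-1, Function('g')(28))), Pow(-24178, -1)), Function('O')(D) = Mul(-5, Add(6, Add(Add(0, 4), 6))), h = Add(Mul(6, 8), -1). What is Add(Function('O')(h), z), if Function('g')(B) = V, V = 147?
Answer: Rational(-1930231, 24178) ≈ -79.834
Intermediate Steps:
h = 47 (h = Add(48, -1) = 47)
Function('g')(B) = 147
Function('O')(D) = -80 (Function('O')(D) = Mul(-5, Add(6, Add(4, 6))) = Mul(-5, Add(6, 10)) = Mul(-5, 16) = -80)
z = Rational(4009, 24178) (z = Mul(Add(-3862, Mul(-1, 147)), Pow(-24178, -1)) = Mul(Add(-3862, -147), Rational(-1, 24178)) = Mul(-4009, Rational(-1, 24178)) = Rational(4009, 24178) ≈ 0.16581)
Add(Function('O')(h), z) = Add(-80, Rational(4009, 24178)) = Rational(-1930231, 24178)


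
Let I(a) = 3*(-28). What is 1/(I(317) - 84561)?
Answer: -1/84645 ≈ -1.1814e-5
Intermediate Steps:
I(a) = -84
1/(I(317) - 84561) = 1/(-84 - 84561) = 1/(-84645) = -1/84645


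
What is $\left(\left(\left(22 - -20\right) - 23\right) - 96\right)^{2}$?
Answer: $5929$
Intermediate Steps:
$\left(\left(\left(22 - -20\right) - 23\right) - 96\right)^{2} = \left(\left(\left(22 + 20\right) - 23\right) - 96\right)^{2} = \left(\left(42 - 23\right) - 96\right)^{2} = \left(19 - 96\right)^{2} = \left(-77\right)^{2} = 5929$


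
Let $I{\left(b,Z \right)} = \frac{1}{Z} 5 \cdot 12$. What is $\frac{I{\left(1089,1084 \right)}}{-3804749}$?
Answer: $- \frac{15}{1031086979} \approx -1.4548 \cdot 10^{-8}$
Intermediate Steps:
$I{\left(b,Z \right)} = \frac{60}{Z}$ ($I{\left(b,Z \right)} = \frac{5}{Z} 12 = \frac{60}{Z}$)
$\frac{I{\left(1089,1084 \right)}}{-3804749} = \frac{60 \cdot \frac{1}{1084}}{-3804749} = 60 \cdot \frac{1}{1084} \left(- \frac{1}{3804749}\right) = \frac{15}{271} \left(- \frac{1}{3804749}\right) = - \frac{15}{1031086979}$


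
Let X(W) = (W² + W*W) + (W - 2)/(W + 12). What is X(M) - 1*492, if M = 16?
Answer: 41/2 ≈ 20.500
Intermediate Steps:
X(W) = 2*W² + (-2 + W)/(12 + W) (X(W) = (W² + W²) + (-2 + W)/(12 + W) = 2*W² + (-2 + W)/(12 + W))
X(M) - 1*492 = (-2 + 16 + 2*16³ + 24*16²)/(12 + 16) - 1*492 = (-2 + 16 + 2*4096 + 24*256)/28 - 492 = (-2 + 16 + 8192 + 6144)/28 - 492 = (1/28)*14350 - 492 = 1025/2 - 492 = 41/2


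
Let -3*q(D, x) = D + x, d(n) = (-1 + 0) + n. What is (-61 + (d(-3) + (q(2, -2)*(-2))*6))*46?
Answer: -2990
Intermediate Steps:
d(n) = -1 + n
q(D, x) = -D/3 - x/3 (q(D, x) = -(D + x)/3 = -D/3 - x/3)
(-61 + (d(-3) + (q(2, -2)*(-2))*6))*46 = (-61 + ((-1 - 3) + ((-⅓*2 - ⅓*(-2))*(-2))*6))*46 = (-61 + (-4 + ((-⅔ + ⅔)*(-2))*6))*46 = (-61 + (-4 + (0*(-2))*6))*46 = (-61 + (-4 + 0*6))*46 = (-61 + (-4 + 0))*46 = (-61 - 4)*46 = -65*46 = -2990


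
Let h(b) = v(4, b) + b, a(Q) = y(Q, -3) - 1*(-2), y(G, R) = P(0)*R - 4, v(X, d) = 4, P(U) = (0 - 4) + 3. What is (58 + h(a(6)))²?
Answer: 3969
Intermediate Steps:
P(U) = -1 (P(U) = -4 + 3 = -1)
y(G, R) = -4 - R (y(G, R) = -R - 4 = -4 - R)
a(Q) = 1 (a(Q) = (-4 - 1*(-3)) - 1*(-2) = (-4 + 3) + 2 = -1 + 2 = 1)
h(b) = 4 + b
(58 + h(a(6)))² = (58 + (4 + 1))² = (58 + 5)² = 63² = 3969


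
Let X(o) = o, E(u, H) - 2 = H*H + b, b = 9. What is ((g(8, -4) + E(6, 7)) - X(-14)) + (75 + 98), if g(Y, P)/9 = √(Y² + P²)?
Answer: 247 + 36*√5 ≈ 327.50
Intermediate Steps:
E(u, H) = 11 + H² (E(u, H) = 2 + (H*H + 9) = 2 + (H² + 9) = 2 + (9 + H²) = 11 + H²)
g(Y, P) = 9*√(P² + Y²) (g(Y, P) = 9*√(Y² + P²) = 9*√(P² + Y²))
((g(8, -4) + E(6, 7)) - X(-14)) + (75 + 98) = ((9*√((-4)² + 8²) + (11 + 7²)) - 1*(-14)) + (75 + 98) = ((9*√(16 + 64) + (11 + 49)) + 14) + 173 = ((9*√80 + 60) + 14) + 173 = ((9*(4*√5) + 60) + 14) + 173 = ((36*√5 + 60) + 14) + 173 = ((60 + 36*√5) + 14) + 173 = (74 + 36*√5) + 173 = 247 + 36*√5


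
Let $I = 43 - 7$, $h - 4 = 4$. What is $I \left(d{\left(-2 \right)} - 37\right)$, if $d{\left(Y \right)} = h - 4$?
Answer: $-1188$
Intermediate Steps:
$h = 8$ ($h = 4 + 4 = 8$)
$I = 36$
$d{\left(Y \right)} = 4$ ($d{\left(Y \right)} = 8 - 4 = 4$)
$I \left(d{\left(-2 \right)} - 37\right) = 36 \left(4 - 37\right) = 36 \left(-33\right) = -1188$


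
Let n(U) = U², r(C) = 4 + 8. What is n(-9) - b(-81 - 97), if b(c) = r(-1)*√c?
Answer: 81 - 12*I*√178 ≈ 81.0 - 160.1*I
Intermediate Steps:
r(C) = 12
b(c) = 12*√c
n(-9) - b(-81 - 97) = (-9)² - 12*√(-81 - 97) = 81 - 12*√(-178) = 81 - 12*I*√178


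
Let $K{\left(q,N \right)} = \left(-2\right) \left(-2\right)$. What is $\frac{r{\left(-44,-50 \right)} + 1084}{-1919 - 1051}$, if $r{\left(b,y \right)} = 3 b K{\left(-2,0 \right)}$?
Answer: $- \frac{278}{1485} \approx -0.18721$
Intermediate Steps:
$K{\left(q,N \right)} = 4$
$r{\left(b,y \right)} = 12 b$ ($r{\left(b,y \right)} = 3 b 4 = 12 b$)
$\frac{r{\left(-44,-50 \right)} + 1084}{-1919 - 1051} = \frac{12 \left(-44\right) + 1084}{-1919 - 1051} = \frac{-528 + 1084}{-2970} = 556 \left(- \frac{1}{2970}\right) = - \frac{278}{1485}$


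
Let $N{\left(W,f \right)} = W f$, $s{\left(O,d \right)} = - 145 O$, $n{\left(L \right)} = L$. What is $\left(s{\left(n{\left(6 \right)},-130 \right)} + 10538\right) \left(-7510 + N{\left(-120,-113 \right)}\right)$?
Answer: $58491400$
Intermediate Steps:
$\left(s{\left(n{\left(6 \right)},-130 \right)} + 10538\right) \left(-7510 + N{\left(-120,-113 \right)}\right) = \left(\left(-145\right) 6 + 10538\right) \left(-7510 - -13560\right) = \left(-870 + 10538\right) \left(-7510 + 13560\right) = 9668 \cdot 6050 = 58491400$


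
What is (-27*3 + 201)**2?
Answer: 14400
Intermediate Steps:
(-27*3 + 201)**2 = (-81 + 201)**2 = 120**2 = 14400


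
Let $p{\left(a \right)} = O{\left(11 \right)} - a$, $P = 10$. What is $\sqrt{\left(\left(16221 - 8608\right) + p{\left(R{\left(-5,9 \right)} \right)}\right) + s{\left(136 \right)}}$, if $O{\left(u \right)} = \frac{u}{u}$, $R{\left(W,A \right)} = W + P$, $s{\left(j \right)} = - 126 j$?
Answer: $i \sqrt{9527} \approx 97.606 i$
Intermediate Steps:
$R{\left(W,A \right)} = 10 + W$ ($R{\left(W,A \right)} = W + 10 = 10 + W$)
$O{\left(u \right)} = 1$
$p{\left(a \right)} = 1 - a$
$\sqrt{\left(\left(16221 - 8608\right) + p{\left(R{\left(-5,9 \right)} \right)}\right) + s{\left(136 \right)}} = \sqrt{\left(\left(16221 - 8608\right) + \left(1 - \left(10 - 5\right)\right)\right) - 17136} = \sqrt{\left(7613 + \left(1 - 5\right)\right) - 17136} = \sqrt{\left(7613 - 4\right) - 17136} = \sqrt{7609 - 17136} = \sqrt{-9527} = i \sqrt{9527}$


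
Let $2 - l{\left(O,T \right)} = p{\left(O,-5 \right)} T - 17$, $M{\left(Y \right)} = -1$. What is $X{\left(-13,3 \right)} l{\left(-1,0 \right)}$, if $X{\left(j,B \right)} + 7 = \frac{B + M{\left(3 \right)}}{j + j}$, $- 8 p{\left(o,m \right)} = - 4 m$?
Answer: $- \frac{1748}{13} \approx -134.46$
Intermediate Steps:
$p{\left(o,m \right)} = \frac{m}{2}$ ($p{\left(o,m \right)} = - \frac{\left(-4\right) m}{8} = \frac{m}{2}$)
$X{\left(j,B \right)} = -7 + \frac{-1 + B}{2 j}$ ($X{\left(j,B \right)} = -7 + \frac{B - 1}{j + j} = -7 + \frac{-1 + B}{2 j}$)
$l{\left(O,T \right)} = 19 + \frac{5 T}{2}$ ($l{\left(O,T \right)} = 2 - \left(\frac{1}{2} \left(-5\right) T - 17\right) = 2 - \left(- \frac{5 T}{2} - 17\right) = 2 - \left(-17 - \frac{5 T}{2}\right) = 2 + \left(17 + \frac{5 T}{2}\right) = 19 + \frac{5 T}{2}$)
$X{\left(-13,3 \right)} l{\left(-1,0 \right)} = \frac{-1 + 3 - -182}{2 \left(-13\right)} \left(19 + \frac{5}{2} \cdot 0\right) = \frac{1}{2} \left(- \frac{1}{13}\right) \left(-1 + 3 + 182\right) \left(19 + 0\right) = \frac{1}{2} \left(- \frac{1}{13}\right) 184 \cdot 19 = \left(- \frac{92}{13}\right) 19 = - \frac{1748}{13}$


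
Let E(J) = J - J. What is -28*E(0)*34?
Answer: 0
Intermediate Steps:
E(J) = 0
-28*E(0)*34 = -28*0*34 = 0*34 = 0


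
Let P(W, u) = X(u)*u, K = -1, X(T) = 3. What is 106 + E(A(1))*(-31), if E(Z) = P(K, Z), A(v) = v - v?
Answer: 106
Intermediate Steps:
P(W, u) = 3*u
A(v) = 0
E(Z) = 3*Z
106 + E(A(1))*(-31) = 106 + (3*0)*(-31) = 106 + 0*(-31) = 106 + 0 = 106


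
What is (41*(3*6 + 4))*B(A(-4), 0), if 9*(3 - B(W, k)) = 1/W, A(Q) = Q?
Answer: 49159/18 ≈ 2731.1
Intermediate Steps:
B(W, k) = 3 - 1/(9*W)
(41*(3*6 + 4))*B(A(-4), 0) = (41*(3*6 + 4))*(3 - ⅑/(-4)) = (41*(18 + 4))*(3 - ⅑*(-¼)) = (41*22)*(3 + 1/36) = 902*(109/36) = 49159/18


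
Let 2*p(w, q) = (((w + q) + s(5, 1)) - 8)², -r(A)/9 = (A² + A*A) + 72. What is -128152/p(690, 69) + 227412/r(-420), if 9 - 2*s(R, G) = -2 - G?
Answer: -26230576805/50553236682 ≈ -0.51887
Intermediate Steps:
s(R, G) = 11/2 + G/2 (s(R, G) = 9/2 - (-2 - G)/2 = 9/2 + (1 + G/2) = 11/2 + G/2)
r(A) = -648 - 18*A² (r(A) = -9*((A² + A*A) + 72) = -9*((A² + A²) + 72) = -9*(2*A² + 72) = -9*(72 + 2*A²) = -648 - 18*A²)
p(w, q) = (-2 + q + w)²/2 (p(w, q) = (((w + q) + (11/2 + (½)*1)) - 8)²/2 = (((q + w) + (11/2 + ½)) - 8)²/2 = (((q + w) + 6) - 8)²/2 = ((6 + q + w) - 8)²/2 = (-2 + q + w)²/2)
-128152/p(690, 69) + 227412/r(-420) = -128152*2/(-2 + 69 + 690)² + 227412/(-648 - 18*(-420)²) = -128152/((½)*757²) + 227412/(-648 - 18*176400) = -128152/((½)*573049) + 227412/(-648 - 3175200) = -128152/573049/2 + 227412/(-3175848) = -128152*2/573049 + 227412*(-1/3175848) = -256304/573049 - 6317/88218 = -26230576805/50553236682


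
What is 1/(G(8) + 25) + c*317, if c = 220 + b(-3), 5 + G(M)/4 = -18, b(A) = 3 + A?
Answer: 4672579/67 ≈ 69740.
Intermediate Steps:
G(M) = -92 (G(M) = -20 + 4*(-18) = -20 - 72 = -92)
c = 220 (c = 220 + (3 - 3) = 220 + 0 = 220)
1/(G(8) + 25) + c*317 = 1/(-92 + 25) + 220*317 = 1/(-67) + 69740 = -1/67 + 69740 = 4672579/67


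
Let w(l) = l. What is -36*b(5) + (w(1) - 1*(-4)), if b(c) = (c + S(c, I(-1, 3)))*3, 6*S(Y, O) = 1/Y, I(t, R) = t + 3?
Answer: -2693/5 ≈ -538.60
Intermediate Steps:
I(t, R) = 3 + t
S(Y, O) = 1/(6*Y)
b(c) = 1/(2*c) + 3*c (b(c) = (c + 1/(6*c))*3 = 1/(2*c) + 3*c)
-36*b(5) + (w(1) - 1*(-4)) = -36*((½)/5 + 3*5) + (1 - 1*(-4)) = -36*((½)*(⅕) + 15) + (1 + 4) = -36*(⅒ + 15) + 5 = -36*151/10 + 5 = -2718/5 + 5 = -2693/5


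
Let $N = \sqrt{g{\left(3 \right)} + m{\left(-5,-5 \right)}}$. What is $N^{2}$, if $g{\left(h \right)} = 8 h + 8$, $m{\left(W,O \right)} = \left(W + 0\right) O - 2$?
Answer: $55$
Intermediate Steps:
$m{\left(W,O \right)} = -2 + O W$ ($m{\left(W,O \right)} = W O - 2 = O W - 2 = -2 + O W$)
$g{\left(h \right)} = 8 + 8 h$
$N = \sqrt{55}$ ($N = \sqrt{\left(8 + 8 \cdot 3\right) - -23} = \sqrt{\left(8 + 24\right) + \left(-2 + 25\right)} = \sqrt{32 + 23} = \sqrt{55} \approx 7.4162$)
$N^{2} = \left(\sqrt{55}\right)^{2} = 55$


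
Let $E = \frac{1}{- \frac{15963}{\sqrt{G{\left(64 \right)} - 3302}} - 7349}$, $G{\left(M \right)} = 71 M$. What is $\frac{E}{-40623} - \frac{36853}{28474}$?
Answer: $- \frac{3705153531141306485}{2862739584831659698} - \frac{5321 \sqrt{138}}{301616167538631} \approx -1.2943$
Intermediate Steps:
$E = \frac{1}{-7349 - \frac{5321 \sqrt{138}}{138}}$ ($E = \frac{1}{- \frac{15963}{\sqrt{71 \cdot 64 - 3302}} - 7349} = \frac{1}{- \frac{15963}{\sqrt{4544 - 3302}} - 7349} = \frac{1}{- \frac{15963}{\sqrt{1242}} - 7349} = \frac{1}{- \frac{15963}{3 \sqrt{138}} - 7349} = \frac{1}{- 15963 \frac{\sqrt{138}}{414} - 7349} = \frac{1}{- \frac{5321 \sqrt{138}}{138} - 7349} = \frac{1}{-7349 - \frac{5321 \sqrt{138}}{138}} \approx -0.00012817$)
$\frac{E}{-40623} - \frac{36853}{28474} = \frac{- \frac{1014162}{7424763497} + \frac{5321 \sqrt{138}}{7424763497}}{-40623} - \frac{36853}{28474} = \left(- \frac{1014162}{7424763497} + \frac{5321 \sqrt{138}}{7424763497}\right) \left(- \frac{1}{40623}\right) - \frac{36853}{28474} = \left(\frac{338054}{100538722512877} - \frac{5321 \sqrt{138}}{301616167538631}\right) - \frac{36853}{28474} = - \frac{3705153531141306485}{2862739584831659698} - \frac{5321 \sqrt{138}}{301616167538631}$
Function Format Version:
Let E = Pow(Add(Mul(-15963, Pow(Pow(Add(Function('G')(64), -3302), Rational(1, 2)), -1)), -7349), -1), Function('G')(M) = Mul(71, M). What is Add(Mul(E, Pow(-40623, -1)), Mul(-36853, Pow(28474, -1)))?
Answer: Add(Rational(-3705153531141306485, 2862739584831659698), Mul(Rational(-5321, 301616167538631), Pow(138, Rational(1, 2)))) ≈ -1.2943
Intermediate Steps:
E = Pow(Add(-7349, Mul(Rational(-5321, 138), Pow(138, Rational(1, 2)))), -1) (E = Pow(Add(Mul(-15963, Pow(Pow(Add(Mul(71, 64), -3302), Rational(1, 2)), -1)), -7349), -1) = Pow(Add(Mul(-15963, Pow(Pow(Add(4544, -3302), Rational(1, 2)), -1)), -7349), -1) = Pow(Add(Mul(-15963, Pow(Pow(1242, Rational(1, 2)), -1)), -7349), -1) = Pow(Add(Mul(-15963, Pow(Mul(3, Pow(138, Rational(1, 2))), -1)), -7349), -1) = Pow(Add(Mul(-15963, Mul(Rational(1, 414), Pow(138, Rational(1, 2)))), -7349), -1) = Pow(Add(Mul(Rational(-5321, 138), Pow(138, Rational(1, 2))), -7349), -1) = Pow(Add(-7349, Mul(Rational(-5321, 138), Pow(138, Rational(1, 2)))), -1) ≈ -0.00012817)
Add(Mul(E, Pow(-40623, -1)), Mul(-36853, Pow(28474, -1))) = Add(Mul(Add(Rational(-1014162, 7424763497), Mul(Rational(5321, 7424763497), Pow(138, Rational(1, 2)))), Pow(-40623, -1)), Mul(-36853, Pow(28474, -1))) = Add(Mul(Add(Rational(-1014162, 7424763497), Mul(Rational(5321, 7424763497), Pow(138, Rational(1, 2)))), Rational(-1, 40623)), Mul(-36853, Rational(1, 28474))) = Add(Add(Rational(338054, 100538722512877), Mul(Rational(-5321, 301616167538631), Pow(138, Rational(1, 2)))), Rational(-36853, 28474)) = Add(Rational(-3705153531141306485, 2862739584831659698), Mul(Rational(-5321, 301616167538631), Pow(138, Rational(1, 2))))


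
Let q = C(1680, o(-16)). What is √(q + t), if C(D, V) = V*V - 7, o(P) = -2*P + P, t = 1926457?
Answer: √1926706 ≈ 1388.1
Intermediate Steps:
o(P) = -P
C(D, V) = -7 + V² (C(D, V) = V² - 7 = -7 + V²)
q = 249 (q = -7 + (-1*(-16))² = -7 + 16² = -7 + 256 = 249)
√(q + t) = √(249 + 1926457) = √1926706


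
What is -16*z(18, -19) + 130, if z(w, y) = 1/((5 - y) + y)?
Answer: 634/5 ≈ 126.80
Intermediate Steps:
z(w, y) = 1/5
-16*z(18, -19) + 130 = -16*1/5 + 130 = -16/5 + 130 = 634/5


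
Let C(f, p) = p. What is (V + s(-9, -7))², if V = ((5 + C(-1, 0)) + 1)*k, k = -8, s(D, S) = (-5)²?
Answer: 529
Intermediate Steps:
s(D, S) = 25
V = -48 (V = ((5 + 0) + 1)*(-8) = (5 + 1)*(-8) = 6*(-8) = -48)
(V + s(-9, -7))² = (-48 + 25)² = (-23)² = 529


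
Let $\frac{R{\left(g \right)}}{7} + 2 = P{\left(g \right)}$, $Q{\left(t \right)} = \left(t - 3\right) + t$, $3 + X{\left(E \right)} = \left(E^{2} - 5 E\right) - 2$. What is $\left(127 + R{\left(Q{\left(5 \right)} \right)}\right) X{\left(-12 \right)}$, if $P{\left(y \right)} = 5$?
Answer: $29452$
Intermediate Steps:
$X{\left(E \right)} = -5 + E^{2} - 5 E$ ($X{\left(E \right)} = -3 - \left(2 - E^{2} + 5 E\right) = -5 + E^{2} - 5 E$)
$Q{\left(t \right)} = -3 + 2 t$ ($Q{\left(t \right)} = \left(-3 + t\right) + t = -3 + 2 t$)
$R{\left(g \right)} = 21$ ($R{\left(g \right)} = -14 + 7 \cdot 5 = -14 + 35 = 21$)
$\left(127 + R{\left(Q{\left(5 \right)} \right)}\right) X{\left(-12 \right)} = \left(127 + 21\right) \left(-5 + \left(-12\right)^{2} - -60\right) = 148 \left(-5 + 144 + 60\right) = 148 \cdot 199 = 29452$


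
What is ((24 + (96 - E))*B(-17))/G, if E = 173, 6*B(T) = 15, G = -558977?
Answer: 265/1117954 ≈ 0.00023704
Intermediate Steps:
B(T) = 5/2 (B(T) = (1/6)*15 = 5/2)
((24 + (96 - E))*B(-17))/G = ((24 + (96 - 1*173))*(5/2))/(-558977) = ((24 + (96 - 173))*(5/2))*(-1/558977) = ((24 - 77)*(5/2))*(-1/558977) = -53*5/2*(-1/558977) = -265/2*(-1/558977) = 265/1117954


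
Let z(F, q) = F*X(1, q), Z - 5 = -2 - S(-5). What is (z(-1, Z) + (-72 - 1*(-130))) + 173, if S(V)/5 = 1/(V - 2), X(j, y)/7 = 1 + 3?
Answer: 203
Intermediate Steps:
X(j, y) = 28 (X(j, y) = 7*(1 + 3) = 7*4 = 28)
S(V) = 5/(-2 + V) (S(V) = 5/(V - 2) = 5/(-2 + V))
Z = 26/7 (Z = 5 + (-2 - 5/(-2 - 5)) = 5 + (-2 - 5/(-7)) = 5 + (-2 - 5*(-1)/7) = 5 + (-2 - 1*(-5/7)) = 5 + (-2 + 5/7) = 5 - 9/7 = 26/7 ≈ 3.7143)
z(F, q) = 28*F (z(F, q) = F*28 = 28*F)
(z(-1, Z) + (-72 - 1*(-130))) + 173 = (28*(-1) + (-72 - 1*(-130))) + 173 = (-28 + (-72 + 130)) + 173 = (-28 + 58) + 173 = 30 + 173 = 203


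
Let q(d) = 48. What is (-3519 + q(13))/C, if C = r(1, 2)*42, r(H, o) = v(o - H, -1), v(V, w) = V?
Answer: -1157/14 ≈ -82.643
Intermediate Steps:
r(H, o) = o - H
C = 42 (C = (2 - 1*1)*42 = (2 - 1)*42 = 1*42 = 42)
(-3519 + q(13))/C = (-3519 + 48)/42 = -3471*1/42 = -1157/14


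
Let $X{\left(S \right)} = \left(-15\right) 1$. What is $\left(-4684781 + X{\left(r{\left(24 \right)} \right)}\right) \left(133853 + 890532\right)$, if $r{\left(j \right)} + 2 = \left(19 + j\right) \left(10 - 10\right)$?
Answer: $-4799034750460$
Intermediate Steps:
$r{\left(j \right)} = -2$ ($r{\left(j \right)} = -2 + \left(19 + j\right) \left(10 - 10\right) = -2 + \left(19 + j\right) 0 = -2 + 0 = -2$)
$X{\left(S \right)} = -15$
$\left(-4684781 + X{\left(r{\left(24 \right)} \right)}\right) \left(133853 + 890532\right) = \left(-4684781 - 15\right) \left(133853 + 890532\right) = \left(-4684796\right) 1024385 = -4799034750460$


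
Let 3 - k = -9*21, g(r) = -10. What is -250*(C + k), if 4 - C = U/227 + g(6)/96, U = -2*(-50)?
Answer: -266493875/5448 ≈ -48916.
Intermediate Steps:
U = 100
k = 192 (k = 3 - (-9)*21 = 3 - 1*(-189) = 3 + 189 = 192)
C = 39919/10896 (C = 4 - (100/227 - 10/96) = 4 - (100*(1/227) - 10*1/96) = 4 - (100/227 - 5/48) = 4 - 1*3665/10896 = 4 - 3665/10896 = 39919/10896 ≈ 3.6636)
-250*(C + k) = -250*(39919/10896 + 192) = -250*2131951/10896 = -266493875/5448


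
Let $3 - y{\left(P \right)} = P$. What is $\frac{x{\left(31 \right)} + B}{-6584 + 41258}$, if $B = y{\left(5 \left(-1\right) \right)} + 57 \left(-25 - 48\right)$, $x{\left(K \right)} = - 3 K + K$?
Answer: $- \frac{1405}{11558} \approx -0.12156$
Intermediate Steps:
$y{\left(P \right)} = 3 - P$
$x{\left(K \right)} = - 2 K$
$B = -4153$ ($B = \left(3 - 5 \left(-1\right)\right) + 57 \left(-25 - 48\right) = \left(3 - -5\right) + 57 \left(-25 - 48\right) = \left(3 + 5\right) + 57 \left(-73\right) = 8 - 4161 = -4153$)
$\frac{x{\left(31 \right)} + B}{-6584 + 41258} = \frac{\left(-2\right) 31 - 4153}{-6584 + 41258} = \frac{-62 - 4153}{34674} = \left(-4215\right) \frac{1}{34674} = - \frac{1405}{11558}$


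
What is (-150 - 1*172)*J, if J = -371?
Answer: 119462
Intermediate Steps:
(-150 - 1*172)*J = (-150 - 1*172)*(-371) = (-150 - 172)*(-371) = -322*(-371) = 119462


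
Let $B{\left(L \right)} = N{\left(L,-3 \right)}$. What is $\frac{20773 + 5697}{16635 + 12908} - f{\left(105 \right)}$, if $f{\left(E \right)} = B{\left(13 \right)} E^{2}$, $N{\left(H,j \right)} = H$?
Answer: $- \frac{4234224005}{29543} \approx -1.4332 \cdot 10^{5}$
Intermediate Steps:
$B{\left(L \right)} = L$
$f{\left(E \right)} = 13 E^{2}$
$\frac{20773 + 5697}{16635 + 12908} - f{\left(105 \right)} = \frac{20773 + 5697}{16635 + 12908} - 13 \cdot 105^{2} = \frac{26470}{29543} - 13 \cdot 11025 = 26470 \cdot \frac{1}{29543} - 143325 = \frac{26470}{29543} - 143325 = - \frac{4234224005}{29543}$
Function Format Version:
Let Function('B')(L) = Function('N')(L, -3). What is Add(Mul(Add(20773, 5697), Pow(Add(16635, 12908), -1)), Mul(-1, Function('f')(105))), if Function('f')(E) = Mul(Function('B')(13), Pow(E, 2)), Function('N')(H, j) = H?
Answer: Rational(-4234224005, 29543) ≈ -1.4332e+5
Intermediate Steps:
Function('B')(L) = L
Function('f')(E) = Mul(13, Pow(E, 2))
Add(Mul(Add(20773, 5697), Pow(Add(16635, 12908), -1)), Mul(-1, Function('f')(105))) = Add(Mul(Add(20773, 5697), Pow(Add(16635, 12908), -1)), Mul(-1, Mul(13, Pow(105, 2)))) = Add(Mul(26470, Pow(29543, -1)), Mul(-1, Mul(13, 11025))) = Add(Mul(26470, Rational(1, 29543)), Mul(-1, 143325)) = Add(Rational(26470, 29543), -143325) = Rational(-4234224005, 29543)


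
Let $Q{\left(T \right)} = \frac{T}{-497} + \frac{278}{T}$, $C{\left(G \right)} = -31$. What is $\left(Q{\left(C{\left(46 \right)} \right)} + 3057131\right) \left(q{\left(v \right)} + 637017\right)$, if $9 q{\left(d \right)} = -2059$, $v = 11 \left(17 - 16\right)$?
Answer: $\frac{8707765084625888}{4473} \approx 1.9467 \cdot 10^{12}$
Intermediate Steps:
$v = 11$ ($v = 11 \cdot 1 = 11$)
$q{\left(d \right)} = - \frac{2059}{9}$ ($q{\left(d \right)} = \frac{1}{9} \left(-2059\right) = - \frac{2059}{9}$)
$Q{\left(T \right)} = \frac{278}{T} - \frac{T}{497}$ ($Q{\left(T \right)} = T \left(- \frac{1}{497}\right) + \frac{278}{T} = - \frac{T}{497} + \frac{278}{T} = \frac{278}{T} - \frac{T}{497}$)
$\left(Q{\left(C{\left(46 \right)} \right)} + 3057131\right) \left(q{\left(v \right)} + 637017\right) = \left(\left(\frac{278}{-31} - - \frac{31}{497}\right) + 3057131\right) \left(- \frac{2059}{9} + 637017\right) = \left(\left(278 \left(- \frac{1}{31}\right) + \frac{31}{497}\right) + 3057131\right) \frac{5731094}{9} = \left(\left(- \frac{278}{31} + \frac{31}{497}\right) + 3057131\right) \frac{5731094}{9} = \left(- \frac{137205}{15407} + 3057131\right) \frac{5731094}{9} = \frac{47101080112}{15407} \cdot \frac{5731094}{9} = \frac{8707765084625888}{4473}$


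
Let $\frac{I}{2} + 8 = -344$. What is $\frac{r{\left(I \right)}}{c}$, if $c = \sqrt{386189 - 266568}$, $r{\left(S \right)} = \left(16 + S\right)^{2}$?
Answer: $\frac{473344 \sqrt{119621}}{119621} \approx 1368.6$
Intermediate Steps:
$I = -704$ ($I = -16 + 2 \left(-344\right) = -16 - 688 = -704$)
$c = \sqrt{119621} \approx 345.86$
$\frac{r{\left(I \right)}}{c} = \frac{\left(16 - 704\right)^{2}}{\sqrt{119621}} = \left(-688\right)^{2} \frac{\sqrt{119621}}{119621} = 473344 \frac{\sqrt{119621}}{119621} = \frac{473344 \sqrt{119621}}{119621}$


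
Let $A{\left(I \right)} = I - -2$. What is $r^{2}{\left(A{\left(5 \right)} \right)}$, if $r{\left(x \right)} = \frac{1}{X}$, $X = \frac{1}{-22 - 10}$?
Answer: $1024$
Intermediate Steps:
$A{\left(I \right)} = 2 + I$ ($A{\left(I \right)} = I + 2 = 2 + I$)
$X = - \frac{1}{32}$ ($X = \frac{1}{-32} = - \frac{1}{32} \approx -0.03125$)
$r{\left(x \right)} = -32$ ($r{\left(x \right)} = \frac{1}{- \frac{1}{32}} = -32$)
$r^{2}{\left(A{\left(5 \right)} \right)} = \left(-32\right)^{2} = 1024$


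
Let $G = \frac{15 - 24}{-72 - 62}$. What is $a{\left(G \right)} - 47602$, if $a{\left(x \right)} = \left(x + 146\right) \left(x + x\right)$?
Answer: $- \frac{427194599}{8978} \approx -47582.0$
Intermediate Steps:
$G = \frac{9}{134}$ ($G = - \frac{9}{-134} = \left(-9\right) \left(- \frac{1}{134}\right) = \frac{9}{134} \approx 0.067164$)
$a{\left(x \right)} = 2 x \left(146 + x\right)$ ($a{\left(x \right)} = \left(146 + x\right) 2 x = 2 x \left(146 + x\right)$)
$a{\left(G \right)} - 47602 = 2 \cdot \frac{9}{134} \left(146 + \frac{9}{134}\right) - 47602 = 2 \cdot \frac{9}{134} \cdot \frac{19573}{134} - 47602 = \frac{176157}{8978} - 47602 = - \frac{427194599}{8978}$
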